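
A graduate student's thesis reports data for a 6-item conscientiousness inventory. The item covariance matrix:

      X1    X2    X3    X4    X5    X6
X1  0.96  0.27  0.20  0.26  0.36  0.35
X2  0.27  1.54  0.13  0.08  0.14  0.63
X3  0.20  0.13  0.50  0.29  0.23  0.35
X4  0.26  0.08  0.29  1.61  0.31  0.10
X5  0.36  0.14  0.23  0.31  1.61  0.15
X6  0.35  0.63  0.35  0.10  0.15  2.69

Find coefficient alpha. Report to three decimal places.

Σσᵢ² = 0.96 + 1.54 + 0.50 + 1.61 + 1.61 + 2.69 = 8.91
Sum of the distinct covariances = 3.85
σ²_total = 8.91 + 2 × 3.85 = 16.61
α = (k/(k−1))·(1 − Σσᵢ²/σ²_total) = (6/5)·(1 − 8.91/16.61) = 0.556

α = 0.556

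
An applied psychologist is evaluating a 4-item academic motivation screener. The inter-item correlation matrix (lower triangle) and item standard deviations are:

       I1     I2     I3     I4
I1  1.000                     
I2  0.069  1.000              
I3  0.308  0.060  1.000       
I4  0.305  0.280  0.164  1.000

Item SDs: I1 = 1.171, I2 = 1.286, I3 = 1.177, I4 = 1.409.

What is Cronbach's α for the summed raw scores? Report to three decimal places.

Cronbach's α = 0.497

Σσ²ᵢ = 1.171² + 1.286² + 1.177² + 1.409² = 6.3956
Covariances σ_ij = r_ij · s_i · s_j:
  σ(I1,I2) = 0.069 × 1.171 × 1.286 = 0.1039
  σ(I1,I3) = 0.308 × 1.171 × 1.177 = 0.4245
  σ(I1,I4) = 0.305 × 1.171 × 1.409 = 0.5032
  σ(I2,I3) = 0.060 × 1.286 × 1.177 = 0.0908
  σ(I2,I4) = 0.280 × 1.286 × 1.409 = 0.5074
  σ(I3,I4) = 0.164 × 1.177 × 1.409 = 0.2720
σ²_T = Σσ²ᵢ + 2·Σσ_ij = 6.3956 + 2 × 1.9018 = 10.1992
α = (4/3)·(1 − 6.3956/10.1992) = 0.497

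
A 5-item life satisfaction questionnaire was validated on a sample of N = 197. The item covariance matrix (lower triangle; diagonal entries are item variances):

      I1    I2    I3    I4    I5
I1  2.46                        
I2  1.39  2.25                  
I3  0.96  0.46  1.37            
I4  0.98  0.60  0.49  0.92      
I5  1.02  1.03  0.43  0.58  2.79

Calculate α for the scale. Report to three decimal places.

α = 0.773

Σσ²ᵢ = 2.46 + 2.25 + 1.37 + 0.92 + 2.79 = 9.79
Σ_{i<j} σ_ij = 7.94
σ²_T = 9.79 + 2 × 7.94 = 25.67
α = (k/(k−1))·(1 − Σσ²ᵢ/σ²_T) = (5/4)·(1 − 9.79/25.67) = 0.773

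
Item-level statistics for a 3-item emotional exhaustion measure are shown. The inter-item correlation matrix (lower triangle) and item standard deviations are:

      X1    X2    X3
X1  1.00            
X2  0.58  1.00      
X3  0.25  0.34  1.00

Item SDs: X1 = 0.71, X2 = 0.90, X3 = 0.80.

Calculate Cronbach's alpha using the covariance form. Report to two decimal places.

Σσ²ᵢ = 0.71² + 0.90² + 0.80² = 1.9541
Covariances σ_ij = r_ij · s_i · s_j:
  σ(X1,X2) = 0.58 × 0.71 × 0.90 = 0.3706
  σ(X1,X3) = 0.25 × 0.71 × 0.80 = 0.1420
  σ(X2,X3) = 0.34 × 0.90 × 0.80 = 0.2448
σ²_T = Σσ²ᵢ + 2·Σσ_ij = 1.9541 + 2 × 0.7574 = 3.4689
α = (3/2)·(1 − 1.9541/3.4689) = 0.66

Cronbach's alpha = 0.66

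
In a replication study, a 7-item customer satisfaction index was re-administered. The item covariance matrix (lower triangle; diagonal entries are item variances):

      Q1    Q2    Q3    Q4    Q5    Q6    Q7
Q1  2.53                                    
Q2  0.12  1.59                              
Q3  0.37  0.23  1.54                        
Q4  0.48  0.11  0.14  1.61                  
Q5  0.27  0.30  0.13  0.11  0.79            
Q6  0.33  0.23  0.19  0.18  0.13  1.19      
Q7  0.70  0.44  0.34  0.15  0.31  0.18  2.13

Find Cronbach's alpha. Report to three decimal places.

α = 0.570

sum of item variances = 2.53 + 1.59 + 1.54 + 1.61 + 0.79 + 1.19 + 2.13 = 11.38
Sum of off-diagonal covariances = 5.44
Var(T) = 11.38 + 2 × 5.44 = 22.26
α = (k/(k−1))·(1 − sum of item variances/Var(T)) = (7/6)·(1 − 11.38/22.26) = 0.570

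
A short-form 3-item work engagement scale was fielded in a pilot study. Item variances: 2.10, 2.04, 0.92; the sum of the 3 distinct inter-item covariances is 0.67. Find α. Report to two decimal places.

α = 0.31

ΣVar(i) = 2.10 + 2.04 + 0.92 = 5.06
Sum of distinct covariances = 0.67
total variance = ΣVar(i) + 2·Σcov = 5.06 + 2 × 0.67 = 6.40
α = (3/2)·(1 − 5.06/6.40) = 0.31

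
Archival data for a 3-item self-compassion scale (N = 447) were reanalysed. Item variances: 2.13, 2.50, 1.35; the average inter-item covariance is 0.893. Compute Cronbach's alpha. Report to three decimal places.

Σσ²ᵢ = 2.13 + 2.50 + 1.35 = 5.98
Sum of the 3 distinct covariances = 3 × 0.893 = 2.679
σ²_total = Σσ²ᵢ + 2·Σcov = 5.98 + 2 × 2.679 = 11.338
α = (3/2)·(1 − 5.98/11.338) = 0.709

α = 0.709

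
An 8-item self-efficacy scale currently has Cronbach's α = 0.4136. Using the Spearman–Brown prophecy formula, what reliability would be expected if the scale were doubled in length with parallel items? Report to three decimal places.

Length factor m = 2
α' = m·α / (1 + (m−1)·α)
   = 2 × 0.4136 / (1 + (2 − 1) × 0.4136)
   = 0.8272 / 1.4136 = 0.585

predicted reliability = 0.585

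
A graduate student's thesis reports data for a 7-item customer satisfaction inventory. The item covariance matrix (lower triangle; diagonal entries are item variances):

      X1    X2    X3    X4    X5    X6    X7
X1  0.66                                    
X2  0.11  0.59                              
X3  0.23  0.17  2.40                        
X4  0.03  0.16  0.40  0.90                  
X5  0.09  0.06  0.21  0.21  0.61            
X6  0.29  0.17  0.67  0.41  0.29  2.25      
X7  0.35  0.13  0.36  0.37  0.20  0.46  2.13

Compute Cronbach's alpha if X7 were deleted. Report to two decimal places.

Remaining items: X1, X2, X3, X4, X5, X6 (k = 6).
sum of item variances = 0.66 + 0.59 + 2.40 + 0.90 + 0.61 + 2.25 = 7.41
total variance = 7.41 + 2 × 3.50 = 14.41
α (item deleted) = (6/5)·(1 − 7.41/14.41) = 0.58

α = 0.58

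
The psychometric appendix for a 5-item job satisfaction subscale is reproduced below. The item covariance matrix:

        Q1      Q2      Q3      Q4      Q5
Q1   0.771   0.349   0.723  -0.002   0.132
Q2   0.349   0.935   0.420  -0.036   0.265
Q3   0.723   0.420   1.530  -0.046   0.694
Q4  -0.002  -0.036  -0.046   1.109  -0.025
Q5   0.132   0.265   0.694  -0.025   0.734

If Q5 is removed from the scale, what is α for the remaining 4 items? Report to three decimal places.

α = 0.524

Remaining items: Q1, Q2, Q3, Q4 (k = 4).
ΣVar(i) = 0.771 + 0.935 + 1.530 + 1.109 = 4.345
σ²_total = 4.345 + 2 × 1.408 = 7.161
α (item deleted) = (4/3)·(1 − 4.345/7.161) = 0.524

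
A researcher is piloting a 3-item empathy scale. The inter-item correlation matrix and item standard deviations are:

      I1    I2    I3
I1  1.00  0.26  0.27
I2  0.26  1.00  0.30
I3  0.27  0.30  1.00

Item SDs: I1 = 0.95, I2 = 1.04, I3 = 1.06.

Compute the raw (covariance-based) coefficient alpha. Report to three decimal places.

coefficient alpha = 0.534

Σσ²ᵢ = 0.95² + 1.04² + 1.06² = 3.1077
Covariances σ_ij = r_ij · s_i · s_j:
  σ(I1,I2) = 0.26 × 0.95 × 1.04 = 0.2569
  σ(I1,I3) = 0.27 × 0.95 × 1.06 = 0.2719
  σ(I2,I3) = 0.30 × 1.04 × 1.06 = 0.3307
σ²_T = Σσ²ᵢ + 2·Σσ_ij = 3.1077 + 2 × 0.8595 = 4.8267
α = (3/2)·(1 − 3.1077/4.8267) = 0.534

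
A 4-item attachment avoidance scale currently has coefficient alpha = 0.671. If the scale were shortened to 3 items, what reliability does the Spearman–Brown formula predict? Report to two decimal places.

predicted reliability = 0.60

Length factor m = 3/4 = 0.7500
α' = m·α / (1 − (1−m)·α)
   = 3/4 × 0.671 / (1 − (1 − 3/4) × 0.671)
   = 0.5032 / 0.8322 = 0.60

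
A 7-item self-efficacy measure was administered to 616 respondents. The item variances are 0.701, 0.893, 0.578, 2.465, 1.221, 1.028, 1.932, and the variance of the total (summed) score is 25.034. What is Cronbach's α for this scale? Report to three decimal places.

Cronbach's α = 0.756

Σσᵢ² = 0.701 + 0.893 + 0.578 + 2.465 + 1.221 + 1.028 + 1.932 = 8.818
α = (k/(k−1))·(1 − Σσᵢ²/total variance) = (7/6)·(1 − 8.818/25.034) = 0.756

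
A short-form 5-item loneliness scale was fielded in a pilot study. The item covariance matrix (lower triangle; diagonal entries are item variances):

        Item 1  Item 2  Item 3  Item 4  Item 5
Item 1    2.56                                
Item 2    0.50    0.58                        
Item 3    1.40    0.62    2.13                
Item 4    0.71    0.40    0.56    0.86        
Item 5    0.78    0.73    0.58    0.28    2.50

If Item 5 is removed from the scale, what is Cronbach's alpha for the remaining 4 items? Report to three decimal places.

Remaining items: Item 1, Item 2, Item 3, Item 4 (k = 4).
sum of item variances = 2.56 + 0.58 + 2.13 + 0.86 = 6.13
σ²_total = 6.13 + 2 × 4.19 = 14.51
α (item deleted) = (4/3)·(1 − 6.13/14.51) = 0.770

Cronbach's alpha = 0.770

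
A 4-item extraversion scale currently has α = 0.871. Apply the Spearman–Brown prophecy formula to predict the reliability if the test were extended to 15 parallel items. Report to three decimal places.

predicted reliability = 0.962

Length factor m = 15/4 = 3.7500
α' = m·α / (1 + (m−1)·α)
   = 15/4 × 0.871 / (1 + (15/4 − 1) × 0.871)
   = 3.2662 / 3.3952 = 0.962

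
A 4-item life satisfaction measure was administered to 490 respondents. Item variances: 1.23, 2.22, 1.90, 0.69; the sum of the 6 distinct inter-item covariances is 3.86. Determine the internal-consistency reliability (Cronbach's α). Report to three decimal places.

Σσ²ᵢ = 1.23 + 2.22 + 1.90 + 0.69 = 6.04
Sum of distinct covariances = 3.86
Var(T) = Σσ²ᵢ + 2·Σcov = 6.04 + 2 × 3.86 = 13.76
α = (4/3)·(1 − 6.04/13.76) = 0.748

α = 0.748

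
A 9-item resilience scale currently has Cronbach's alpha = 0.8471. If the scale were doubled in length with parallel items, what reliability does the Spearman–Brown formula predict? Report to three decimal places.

predicted reliability = 0.917

Length factor m = 2
α' = m·α / (1 + (m−1)·α)
   = 2 × 0.8471 / (1 + (2 − 1) × 0.8471)
   = 1.6942 / 1.8471 = 0.917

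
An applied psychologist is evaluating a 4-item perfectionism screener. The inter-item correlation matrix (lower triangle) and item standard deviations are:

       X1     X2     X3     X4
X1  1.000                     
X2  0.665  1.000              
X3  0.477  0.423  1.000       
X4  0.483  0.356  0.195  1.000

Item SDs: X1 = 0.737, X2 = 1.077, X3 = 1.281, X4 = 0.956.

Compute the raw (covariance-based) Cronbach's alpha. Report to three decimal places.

α = 0.721

Σσ²ᵢ = 0.737² + 1.077² + 1.281² + 0.956² = 4.2580
Covariances σ_ij = r_ij · s_i · s_j:
  σ(X1,X2) = 0.665 × 0.737 × 1.077 = 0.5278
  σ(X1,X3) = 0.477 × 0.737 × 1.281 = 0.4503
  σ(X1,X4) = 0.483 × 0.737 × 0.956 = 0.3403
  σ(X2,X3) = 0.423 × 1.077 × 1.281 = 0.5836
  σ(X2,X4) = 0.356 × 1.077 × 0.956 = 0.3665
  σ(X3,X4) = 0.195 × 1.281 × 0.956 = 0.2388
σ²_T = Σσ²ᵢ + 2·Σσ_ij = 4.2580 + 2 × 2.5073 = 9.2726
α = (4/3)·(1 − 4.2580/9.2726) = 0.721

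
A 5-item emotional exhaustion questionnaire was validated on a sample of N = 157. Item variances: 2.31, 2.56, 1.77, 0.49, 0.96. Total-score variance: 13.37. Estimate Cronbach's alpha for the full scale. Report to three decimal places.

α = 0.494

Σσᵢ² = 2.31 + 2.56 + 1.77 + 0.49 + 0.96 = 8.09
α = (k/(k−1))·(1 − Σσᵢ²/σ²_total) = (5/4)·(1 − 8.09/13.37) = 0.494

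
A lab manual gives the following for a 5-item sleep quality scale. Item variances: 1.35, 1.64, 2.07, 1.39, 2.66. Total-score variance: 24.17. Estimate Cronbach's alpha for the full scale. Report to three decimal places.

Σσ²ᵢ = 1.35 + 1.64 + 2.07 + 1.39 + 2.66 = 9.11
α = (k/(k−1))·(1 − Σσ²ᵢ/σ²_T) = (5/4)·(1 − 9.11/24.17) = 0.779

α = 0.779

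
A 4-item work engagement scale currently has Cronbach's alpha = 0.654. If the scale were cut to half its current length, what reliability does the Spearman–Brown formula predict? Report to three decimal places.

Length factor m = 1/2
α' = m·α / (1 − (1−m)·α)
   = 1/2 × 0.654 / (1 − (1 − 1/2) × 0.654)
   = 0.3270 / 0.6730 = 0.486

predicted reliability = 0.486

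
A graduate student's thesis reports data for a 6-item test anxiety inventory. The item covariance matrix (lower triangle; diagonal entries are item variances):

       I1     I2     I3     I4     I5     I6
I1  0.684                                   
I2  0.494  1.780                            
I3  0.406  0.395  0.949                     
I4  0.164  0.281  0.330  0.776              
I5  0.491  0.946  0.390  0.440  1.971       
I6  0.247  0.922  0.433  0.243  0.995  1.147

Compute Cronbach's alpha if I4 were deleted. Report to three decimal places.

Remaining items: I1, I2, I3, I5, I6 (k = 5).
sum of item variances = 0.684 + 1.780 + 0.949 + 1.971 + 1.147 = 6.531
σ²_total = 6.531 + 2 × 5.719 = 17.969
α (item deleted) = (5/4)·(1 − 6.531/17.969) = 0.796

Cronbach's alpha = 0.796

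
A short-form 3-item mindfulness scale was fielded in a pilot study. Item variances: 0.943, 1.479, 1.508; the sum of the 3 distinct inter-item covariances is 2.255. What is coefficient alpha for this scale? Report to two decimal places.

sum of item variances = 0.943 + 1.479 + 1.508 = 3.930
Sum of distinct covariances = 2.255
Var(T) = sum of item variances + 2·Σcov = 3.930 + 2 × 2.255 = 8.440
α = (3/2)·(1 − 3.930/8.440) = 0.80

coefficient alpha = 0.80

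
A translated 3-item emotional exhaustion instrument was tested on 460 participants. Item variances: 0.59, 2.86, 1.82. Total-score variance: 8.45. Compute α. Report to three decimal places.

sum of item variances = 0.59 + 2.86 + 1.82 = 5.27
α = (k/(k−1))·(1 − sum of item variances/σ²_T) = (3/2)·(1 − 5.27/8.45) = 0.564

α = 0.564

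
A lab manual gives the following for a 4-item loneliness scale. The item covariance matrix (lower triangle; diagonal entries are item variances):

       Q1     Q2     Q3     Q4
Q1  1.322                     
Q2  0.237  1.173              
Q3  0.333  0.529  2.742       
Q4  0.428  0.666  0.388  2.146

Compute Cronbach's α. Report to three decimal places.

Cronbach's α = 0.549

Σσᵢ² = 1.322 + 1.173 + 2.742 + 2.146 = 7.383
Sum of the distinct covariances = 2.581
total variance = 7.383 + 2 × 2.581 = 12.545
α = (k/(k−1))·(1 − Σσᵢ²/total variance) = (4/3)·(1 − 7.383/12.545) = 0.549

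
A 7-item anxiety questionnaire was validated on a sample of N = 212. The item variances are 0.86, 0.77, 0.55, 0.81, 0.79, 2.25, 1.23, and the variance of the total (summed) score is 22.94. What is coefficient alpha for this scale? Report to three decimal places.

α = 0.797

Σσᵢ² = 0.86 + 0.77 + 0.55 + 0.81 + 0.79 + 2.25 + 1.23 = 7.26
α = (k/(k−1))·(1 − Σσᵢ²/total variance) = (7/6)·(1 − 7.26/22.94) = 0.797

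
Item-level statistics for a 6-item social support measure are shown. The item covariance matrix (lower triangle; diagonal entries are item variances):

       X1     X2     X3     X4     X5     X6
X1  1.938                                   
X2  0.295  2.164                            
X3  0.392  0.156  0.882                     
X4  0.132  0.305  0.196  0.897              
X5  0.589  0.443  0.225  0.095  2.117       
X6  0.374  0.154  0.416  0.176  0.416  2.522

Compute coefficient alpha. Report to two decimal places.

Σσᵢ² = 1.938 + 2.164 + 0.882 + 0.897 + 2.117 + 2.522 = 10.520
Σ_{i<j} σ_ij = 4.364
total variance = 10.520 + 2 × 4.364 = 19.248
α = (k/(k−1))·(1 − Σσᵢ²/total variance) = (6/5)·(1 − 10.520/19.248) = 0.54

coefficient alpha = 0.54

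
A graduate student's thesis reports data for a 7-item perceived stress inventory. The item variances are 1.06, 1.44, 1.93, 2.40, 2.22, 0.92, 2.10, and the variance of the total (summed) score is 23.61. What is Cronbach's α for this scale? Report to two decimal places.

Σσᵢ² = 1.06 + 1.44 + 1.93 + 2.40 + 2.22 + 0.92 + 2.10 = 12.07
α = (k/(k−1))·(1 − Σσᵢ²/σ²_total) = (7/6)·(1 − 12.07/23.61) = 0.57

α = 0.57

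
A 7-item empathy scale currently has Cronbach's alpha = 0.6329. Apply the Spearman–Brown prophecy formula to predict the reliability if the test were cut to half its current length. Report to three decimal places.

predicted reliability = 0.463

Length factor m = 1/2
α' = m·α / (1 − (1−m)·α)
   = 1/2 × 0.6329 / (1 − (1 − 1/2) × 0.6329)
   = 0.3165 / 0.6835 = 0.463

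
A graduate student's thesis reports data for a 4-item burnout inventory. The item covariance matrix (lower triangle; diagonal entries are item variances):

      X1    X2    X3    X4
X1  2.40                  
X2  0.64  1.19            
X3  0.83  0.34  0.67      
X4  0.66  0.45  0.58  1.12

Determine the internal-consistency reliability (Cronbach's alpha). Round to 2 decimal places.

α = 0.75

sum of item variances = 2.40 + 1.19 + 0.67 + 1.12 = 5.38
Sum of off-diagonal covariances = 3.50
total variance = 5.38 + 2 × 3.50 = 12.38
α = (k/(k−1))·(1 − sum of item variances/total variance) = (4/3)·(1 − 5.38/12.38) = 0.75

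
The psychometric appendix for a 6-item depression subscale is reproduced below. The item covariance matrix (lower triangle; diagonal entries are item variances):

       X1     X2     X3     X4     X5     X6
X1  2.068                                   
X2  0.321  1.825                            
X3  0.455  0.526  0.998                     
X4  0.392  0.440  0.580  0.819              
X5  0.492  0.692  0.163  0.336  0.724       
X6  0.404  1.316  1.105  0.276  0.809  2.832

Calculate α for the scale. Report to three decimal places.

α = 0.770

ΣVar(i) = 2.068 + 1.825 + 0.998 + 0.819 + 0.724 + 2.832 = 9.266
Sum of off-diagonal covariances = 8.307
σ²_T = 9.266 + 2 × 8.307 = 25.880
α = (k/(k−1))·(1 − ΣVar(i)/σ²_T) = (6/5)·(1 − 9.266/25.880) = 0.770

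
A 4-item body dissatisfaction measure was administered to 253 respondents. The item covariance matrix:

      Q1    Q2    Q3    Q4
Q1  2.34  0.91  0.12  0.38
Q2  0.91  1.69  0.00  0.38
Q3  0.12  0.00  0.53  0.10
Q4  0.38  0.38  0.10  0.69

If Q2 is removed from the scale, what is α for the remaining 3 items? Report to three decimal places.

α = 0.378

Remaining items: Q1, Q3, Q4 (k = 3).
sum of item variances = 2.34 + 0.53 + 0.69 = 3.56
total variance = 3.56 + 2 × 0.60 = 4.76
α (item deleted) = (3/2)·(1 − 3.56/4.76) = 0.378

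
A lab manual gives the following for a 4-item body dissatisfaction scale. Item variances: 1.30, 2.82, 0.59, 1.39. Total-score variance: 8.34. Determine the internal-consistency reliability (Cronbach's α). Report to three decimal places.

ΣVar(i) = 1.30 + 2.82 + 0.59 + 1.39 = 6.10
α = (k/(k−1))·(1 − ΣVar(i)/total variance) = (4/3)·(1 − 6.10/8.34) = 0.358

Cronbach's α = 0.358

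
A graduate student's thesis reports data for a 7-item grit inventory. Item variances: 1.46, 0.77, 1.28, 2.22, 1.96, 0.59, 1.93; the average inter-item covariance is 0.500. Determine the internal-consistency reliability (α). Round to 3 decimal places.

α = 0.785

Σσᵢ² = 1.46 + 0.77 + 1.28 + 2.22 + 1.96 + 0.59 + 1.93 = 10.21
Sum of the 21 distinct covariances = 21 × 0.500 = 10.500
total variance = Σσᵢ² + 2·Σcov = 10.21 + 2 × 10.500 = 31.210
α = (7/6)·(1 − 10.21/31.210) = 0.785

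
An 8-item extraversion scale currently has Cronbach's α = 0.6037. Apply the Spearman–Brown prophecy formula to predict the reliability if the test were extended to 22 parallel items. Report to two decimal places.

Length factor m = 22/8 = 2.7500
α' = m·α / (1 + (m−1)·α)
   = 22/8 × 0.6037 / (1 + (22/8 − 1) × 0.6037)
   = 1.6602 / 2.0565 = 0.81

predicted reliability = 0.81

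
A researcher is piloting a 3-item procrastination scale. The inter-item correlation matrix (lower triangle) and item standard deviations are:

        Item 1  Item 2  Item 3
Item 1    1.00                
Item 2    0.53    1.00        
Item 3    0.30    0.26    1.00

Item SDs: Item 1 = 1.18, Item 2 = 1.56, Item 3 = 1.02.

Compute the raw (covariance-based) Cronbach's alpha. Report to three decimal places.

α = 0.628

Σσ²ᵢ = 1.18² + 1.56² + 1.02² = 4.8664
Covariances σ_ij = r_ij · s_i · s_j:
  σ(Item 1,Item 2) = 0.53 × 1.18 × 1.56 = 0.9756
  σ(Item 1,Item 3) = 0.30 × 1.18 × 1.02 = 0.3611
  σ(Item 2,Item 3) = 0.26 × 1.56 × 1.02 = 0.4137
σ²_T = Σσ²ᵢ + 2·Σσ_ij = 4.8664 + 2 × 1.7504 = 8.3672
α = (3/2)·(1 − 4.8664/8.3672) = 0.628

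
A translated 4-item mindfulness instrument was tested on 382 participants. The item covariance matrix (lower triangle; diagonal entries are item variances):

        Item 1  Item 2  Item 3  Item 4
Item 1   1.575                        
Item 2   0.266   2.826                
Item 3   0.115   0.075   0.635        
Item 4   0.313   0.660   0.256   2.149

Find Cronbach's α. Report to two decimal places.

Cronbach's α = 0.43

Σσᵢ² = 1.575 + 2.826 + 0.635 + 2.149 = 7.185
Sum of off-diagonal covariances = 1.685
σ²_T = 7.185 + 2 × 1.685 = 10.555
α = (k/(k−1))·(1 − Σσᵢ²/σ²_T) = (4/3)·(1 − 7.185/10.555) = 0.43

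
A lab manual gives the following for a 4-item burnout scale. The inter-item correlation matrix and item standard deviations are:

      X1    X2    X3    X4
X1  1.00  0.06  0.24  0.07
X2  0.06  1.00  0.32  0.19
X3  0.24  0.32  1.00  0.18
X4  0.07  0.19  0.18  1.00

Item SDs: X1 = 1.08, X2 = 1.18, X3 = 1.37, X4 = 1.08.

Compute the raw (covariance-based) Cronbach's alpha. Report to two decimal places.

α = 0.47

Σσ²ᵢ = 1.08² + 1.18² + 1.37² + 1.08² = 5.6021
Covariances σ_ij = r_ij · s_i · s_j:
  σ(X1,X2) = 0.06 × 1.08 × 1.18 = 0.0765
  σ(X1,X3) = 0.24 × 1.08 × 1.37 = 0.3551
  σ(X1,X4) = 0.07 × 1.08 × 1.08 = 0.0816
  σ(X2,X3) = 0.32 × 1.18 × 1.37 = 0.5173
  σ(X2,X4) = 0.19 × 1.18 × 1.08 = 0.2421
  σ(X3,X4) = 0.18 × 1.37 × 1.08 = 0.2663
σ²_T = Σσ²ᵢ + 2·Σσ_ij = 5.6021 + 2 × 1.5389 = 8.6799
α = (4/3)·(1 − 5.6021/8.6799) = 0.47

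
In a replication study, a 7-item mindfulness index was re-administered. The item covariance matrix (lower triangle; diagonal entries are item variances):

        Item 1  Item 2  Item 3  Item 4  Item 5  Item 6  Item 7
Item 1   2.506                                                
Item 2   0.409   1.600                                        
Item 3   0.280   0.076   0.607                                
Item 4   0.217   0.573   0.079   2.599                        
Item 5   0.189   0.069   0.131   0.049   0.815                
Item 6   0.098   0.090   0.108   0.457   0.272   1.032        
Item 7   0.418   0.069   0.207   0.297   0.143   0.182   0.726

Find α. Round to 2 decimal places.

α = 0.55

Σσ²ᵢ = 2.506 + 1.600 + 0.607 + 2.599 + 0.815 + 1.032 + 0.726 = 9.885
Sum of off-diagonal covariances = 4.413
total variance = 9.885 + 2 × 4.413 = 18.711
α = (k/(k−1))·(1 − Σσ²ᵢ/total variance) = (7/6)·(1 − 9.885/18.711) = 0.55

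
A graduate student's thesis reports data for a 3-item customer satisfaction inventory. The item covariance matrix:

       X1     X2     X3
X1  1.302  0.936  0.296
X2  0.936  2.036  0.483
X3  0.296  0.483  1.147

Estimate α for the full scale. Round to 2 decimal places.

sum of item variances = 1.302 + 2.036 + 1.147 = 4.485
Σ_{i<j} σ_ij = 1.715
total variance = 4.485 + 2 × 1.715 = 7.915
α = (k/(k−1))·(1 − sum of item variances/total variance) = (3/2)·(1 − 4.485/7.915) = 0.65

α = 0.65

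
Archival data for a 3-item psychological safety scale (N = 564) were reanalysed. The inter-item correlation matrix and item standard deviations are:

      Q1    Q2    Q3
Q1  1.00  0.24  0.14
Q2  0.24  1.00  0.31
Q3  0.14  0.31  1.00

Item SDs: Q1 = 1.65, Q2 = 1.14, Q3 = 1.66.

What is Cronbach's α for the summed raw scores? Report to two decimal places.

Cronbach's α = 0.44

Σσ²ᵢ = 1.65² + 1.14² + 1.66² = 6.7777
Covariances σ_ij = r_ij · s_i · s_j:
  σ(Q1,Q2) = 0.24 × 1.65 × 1.14 = 0.4514
  σ(Q1,Q3) = 0.14 × 1.65 × 1.66 = 0.3835
  σ(Q2,Q3) = 0.31 × 1.14 × 1.66 = 0.5866
σ²_T = Σσ²ᵢ + 2·Σσ_ij = 6.7777 + 2 × 1.4215 = 9.6207
α = (3/2)·(1 − 6.7777/9.6207) = 0.44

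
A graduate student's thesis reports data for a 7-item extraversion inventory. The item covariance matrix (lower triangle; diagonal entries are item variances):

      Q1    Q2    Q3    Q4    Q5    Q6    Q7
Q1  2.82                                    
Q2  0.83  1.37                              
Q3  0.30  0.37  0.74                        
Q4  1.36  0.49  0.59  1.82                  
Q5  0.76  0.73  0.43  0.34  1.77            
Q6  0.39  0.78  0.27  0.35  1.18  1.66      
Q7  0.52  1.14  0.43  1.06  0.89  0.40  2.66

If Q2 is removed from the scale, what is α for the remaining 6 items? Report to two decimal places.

Remaining items: Q1, Q3, Q4, Q5, Q6, Q7 (k = 6).
sum of item variances = 2.82 + 0.74 + 1.82 + 1.77 + 1.66 + 2.66 = 11.47
Var(T) = 11.47 + 2 × 9.27 = 30.01
α (item deleted) = (6/5)·(1 − 11.47/30.01) = 0.74

α = 0.74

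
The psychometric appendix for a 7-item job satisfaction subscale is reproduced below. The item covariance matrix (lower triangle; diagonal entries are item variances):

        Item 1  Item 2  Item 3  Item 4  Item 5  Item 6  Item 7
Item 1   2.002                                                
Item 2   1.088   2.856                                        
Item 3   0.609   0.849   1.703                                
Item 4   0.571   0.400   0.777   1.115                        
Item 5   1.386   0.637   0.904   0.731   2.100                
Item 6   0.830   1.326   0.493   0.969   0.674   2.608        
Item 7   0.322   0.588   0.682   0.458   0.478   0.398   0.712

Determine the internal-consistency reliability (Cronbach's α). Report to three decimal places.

sum of item variances = 2.002 + 2.856 + 1.703 + 1.115 + 2.100 + 2.608 + 0.712 = 13.096
Sum of off-diagonal covariances = 15.170
σ²_T = 13.096 + 2 × 15.170 = 43.436
α = (k/(k−1))·(1 − sum of item variances/σ²_T) = (7/6)·(1 − 13.096/43.436) = 0.815

α = 0.815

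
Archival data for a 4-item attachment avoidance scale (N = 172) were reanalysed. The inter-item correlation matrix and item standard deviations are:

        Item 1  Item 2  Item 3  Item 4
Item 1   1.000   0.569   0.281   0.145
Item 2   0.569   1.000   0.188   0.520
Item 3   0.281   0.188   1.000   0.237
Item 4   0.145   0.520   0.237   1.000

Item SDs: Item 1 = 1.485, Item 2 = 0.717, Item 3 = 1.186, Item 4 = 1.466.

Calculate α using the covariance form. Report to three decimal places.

Σσ²ᵢ = 1.485² + 0.717² + 1.186² + 1.466² = 6.2751
Covariances σ_ij = r_ij · s_i · s_j:
  σ(Item 1,Item 2) = 0.569 × 1.485 × 0.717 = 0.6058
  σ(Item 1,Item 3) = 0.281 × 1.485 × 1.186 = 0.4949
  σ(Item 1,Item 4) = 0.145 × 1.485 × 1.466 = 0.3157
  σ(Item 2,Item 3) = 0.188 × 0.717 × 1.186 = 0.1599
  σ(Item 2,Item 4) = 0.520 × 0.717 × 1.466 = 0.5466
  σ(Item 3,Item 4) = 0.237 × 1.186 × 1.466 = 0.4121
σ²_T = Σσ²ᵢ + 2·Σσ_ij = 6.2751 + 2 × 2.5350 = 11.3451
α = (4/3)·(1 − 6.2751/11.3451) = 0.596

α = 0.596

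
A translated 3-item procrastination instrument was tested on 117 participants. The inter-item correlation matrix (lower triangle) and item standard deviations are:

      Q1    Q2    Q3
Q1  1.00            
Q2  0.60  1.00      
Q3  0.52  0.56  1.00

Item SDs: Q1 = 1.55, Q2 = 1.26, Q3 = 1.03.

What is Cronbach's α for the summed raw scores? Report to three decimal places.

Σσ²ᵢ = 1.55² + 1.26² + 1.03² = 5.0510
Covariances σ_ij = r_ij · s_i · s_j:
  σ(Q1,Q2) = 0.60 × 1.55 × 1.26 = 1.1718
  σ(Q1,Q3) = 0.52 × 1.55 × 1.03 = 0.8302
  σ(Q2,Q3) = 0.56 × 1.26 × 1.03 = 0.7268
σ²_T = Σσ²ᵢ + 2·Σσ_ij = 5.0510 + 2 × 2.7288 = 10.5086
α = (3/2)·(1 − 5.0510/10.5086) = 0.779

Cronbach's α = 0.779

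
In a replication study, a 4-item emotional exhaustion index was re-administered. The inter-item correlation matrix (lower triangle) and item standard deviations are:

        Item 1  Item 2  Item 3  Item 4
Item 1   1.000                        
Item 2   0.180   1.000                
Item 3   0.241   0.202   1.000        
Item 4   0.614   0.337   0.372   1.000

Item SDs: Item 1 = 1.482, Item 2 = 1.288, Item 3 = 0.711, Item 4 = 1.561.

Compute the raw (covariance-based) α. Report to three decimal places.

Σσ²ᵢ = 1.482² + 1.288² + 0.711² + 1.561² = 6.7975
Covariances σ_ij = r_ij · s_i · s_j:
  σ(Item 1,Item 2) = 0.180 × 1.482 × 1.288 = 0.3436
  σ(Item 1,Item 3) = 0.241 × 1.482 × 0.711 = 0.2539
  σ(Item 1,Item 4) = 0.614 × 1.482 × 1.561 = 1.4204
  σ(Item 2,Item 3) = 0.202 × 1.288 × 0.711 = 0.1850
  σ(Item 2,Item 4) = 0.337 × 1.288 × 1.561 = 0.6776
  σ(Item 3,Item 4) = 0.372 × 0.711 × 1.561 = 0.4129
σ²_T = Σσ²ᵢ + 2·Σσ_ij = 6.7975 + 2 × 3.2934 = 13.3843
α = (4/3)·(1 − 6.7975/13.3843) = 0.656

α = 0.656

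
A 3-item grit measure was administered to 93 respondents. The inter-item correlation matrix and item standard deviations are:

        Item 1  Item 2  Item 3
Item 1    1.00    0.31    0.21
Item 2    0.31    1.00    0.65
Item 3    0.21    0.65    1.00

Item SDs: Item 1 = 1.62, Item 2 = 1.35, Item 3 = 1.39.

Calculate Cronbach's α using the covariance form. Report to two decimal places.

Cronbach's α = 0.64

Σσ²ᵢ = 1.62² + 1.35² + 1.39² = 6.3790
Covariances σ_ij = r_ij · s_i · s_j:
  σ(Item 1,Item 2) = 0.31 × 1.62 × 1.35 = 0.6780
  σ(Item 1,Item 3) = 0.21 × 1.62 × 1.39 = 0.4729
  σ(Item 2,Item 3) = 0.65 × 1.35 × 1.39 = 1.2197
σ²_T = Σσ²ᵢ + 2·Σσ_ij = 6.3790 + 2 × 2.3706 = 11.1202
α = (3/2)·(1 − 6.3790/11.1202) = 0.64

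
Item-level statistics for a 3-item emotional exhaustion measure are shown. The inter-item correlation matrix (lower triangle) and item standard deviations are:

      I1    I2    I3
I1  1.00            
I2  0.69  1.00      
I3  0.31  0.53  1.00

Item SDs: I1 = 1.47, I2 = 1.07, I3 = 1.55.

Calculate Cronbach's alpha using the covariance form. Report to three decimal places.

α = 0.725

Σσ²ᵢ = 1.47² + 1.07² + 1.55² = 5.7083
Covariances σ_ij = r_ij · s_i · s_j:
  σ(I1,I2) = 0.69 × 1.47 × 1.07 = 1.0853
  σ(I1,I3) = 0.31 × 1.47 × 1.55 = 0.7063
  σ(I2,I3) = 0.53 × 1.07 × 1.55 = 0.8790
σ²_T = Σσ²ᵢ + 2·Σσ_ij = 5.7083 + 2 × 2.6706 = 11.0495
α = (3/2)·(1 − 5.7083/11.0495) = 0.725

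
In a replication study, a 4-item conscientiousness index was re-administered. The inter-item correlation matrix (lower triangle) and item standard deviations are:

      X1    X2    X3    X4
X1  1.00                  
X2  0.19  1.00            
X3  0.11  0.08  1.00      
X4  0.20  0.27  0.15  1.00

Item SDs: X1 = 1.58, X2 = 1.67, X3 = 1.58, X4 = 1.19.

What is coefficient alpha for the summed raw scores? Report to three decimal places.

Σσ²ᵢ = 1.58² + 1.67² + 1.58² + 1.19² = 9.1978
Covariances σ_ij = r_ij · s_i · s_j:
  σ(X1,X2) = 0.19 × 1.58 × 1.67 = 0.5013
  σ(X1,X3) = 0.11 × 1.58 × 1.58 = 0.2746
  σ(X1,X4) = 0.20 × 1.58 × 1.19 = 0.3760
  σ(X2,X3) = 0.08 × 1.67 × 1.58 = 0.2111
  σ(X2,X4) = 0.27 × 1.67 × 1.19 = 0.5366
  σ(X3,X4) = 0.15 × 1.58 × 1.19 = 0.2820
σ²_T = Σσ²ᵢ + 2·Σσ_ij = 9.1978 + 2 × 2.1816 = 13.5610
α = (4/3)·(1 − 9.1978/13.5610) = 0.429

α = 0.429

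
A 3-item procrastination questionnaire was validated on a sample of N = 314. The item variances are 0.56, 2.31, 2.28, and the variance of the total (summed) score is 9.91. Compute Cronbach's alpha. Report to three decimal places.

Cronbach's alpha = 0.720

ΣVar(i) = 0.56 + 2.31 + 2.28 = 5.15
α = (k/(k−1))·(1 − ΣVar(i)/total variance) = (3/2)·(1 − 5.15/9.91) = 0.720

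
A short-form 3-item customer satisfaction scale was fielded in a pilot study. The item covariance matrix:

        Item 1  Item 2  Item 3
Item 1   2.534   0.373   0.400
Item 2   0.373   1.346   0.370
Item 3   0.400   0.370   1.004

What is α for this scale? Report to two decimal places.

α = 0.48

Σσᵢ² = 2.534 + 1.346 + 1.004 = 4.884
Σ_{i<j} σ_ij = 1.143
Var(T) = 4.884 + 2 × 1.143 = 7.170
α = (k/(k−1))·(1 − Σσᵢ²/Var(T)) = (3/2)·(1 − 4.884/7.170) = 0.48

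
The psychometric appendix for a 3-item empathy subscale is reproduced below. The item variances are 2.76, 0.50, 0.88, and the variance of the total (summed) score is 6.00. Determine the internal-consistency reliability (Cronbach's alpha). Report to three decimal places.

Cronbach's alpha = 0.465

Σσ²ᵢ = 2.76 + 0.50 + 0.88 = 4.14
α = (k/(k−1))·(1 − Σσ²ᵢ/total variance) = (3/2)·(1 − 4.14/6.00) = 0.465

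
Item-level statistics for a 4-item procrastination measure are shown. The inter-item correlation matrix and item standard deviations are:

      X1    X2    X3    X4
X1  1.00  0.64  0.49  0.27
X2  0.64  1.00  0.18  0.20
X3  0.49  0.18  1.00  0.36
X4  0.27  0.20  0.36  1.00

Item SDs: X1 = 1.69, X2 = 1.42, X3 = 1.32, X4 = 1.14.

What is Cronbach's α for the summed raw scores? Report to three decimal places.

Σσ²ᵢ = 1.69² + 1.42² + 1.32² + 1.14² = 7.9145
Covariances σ_ij = r_ij · s_i · s_j:
  σ(X1,X2) = 0.64 × 1.69 × 1.42 = 1.5359
  σ(X1,X3) = 0.49 × 1.69 × 1.32 = 1.0931
  σ(X1,X4) = 0.27 × 1.69 × 1.14 = 0.5202
  σ(X2,X3) = 0.18 × 1.42 × 1.32 = 0.3374
  σ(X2,X4) = 0.20 × 1.42 × 1.14 = 0.3238
  σ(X3,X4) = 0.36 × 1.32 × 1.14 = 0.5417
σ²_T = Σσ²ᵢ + 2·Σσ_ij = 7.9145 + 2 × 4.3521 = 16.6187
α = (4/3)·(1 − 7.9145/16.6187) = 0.698

Cronbach's α = 0.698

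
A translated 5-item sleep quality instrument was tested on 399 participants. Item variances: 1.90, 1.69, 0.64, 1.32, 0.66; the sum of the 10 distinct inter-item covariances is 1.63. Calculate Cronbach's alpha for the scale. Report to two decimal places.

α = 0.43

ΣVar(i) = 1.90 + 1.69 + 0.64 + 1.32 + 0.66 = 6.21
Sum of distinct covariances = 1.63
Var(T) = ΣVar(i) + 2·Σcov = 6.21 + 2 × 1.63 = 9.47
α = (5/4)·(1 − 6.21/9.47) = 0.43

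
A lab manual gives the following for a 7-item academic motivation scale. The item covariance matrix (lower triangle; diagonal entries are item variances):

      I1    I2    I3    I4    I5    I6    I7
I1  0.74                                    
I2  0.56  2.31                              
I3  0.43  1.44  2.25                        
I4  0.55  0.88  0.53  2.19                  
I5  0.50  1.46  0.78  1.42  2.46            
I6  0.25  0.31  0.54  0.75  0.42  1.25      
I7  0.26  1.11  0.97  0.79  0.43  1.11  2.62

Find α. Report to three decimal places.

ΣVar(i) = 0.74 + 2.31 + 2.25 + 2.19 + 2.46 + 1.25 + 2.62 = 13.82
Sum of the distinct covariances = 15.49
σ²_total = 13.82 + 2 × 15.49 = 44.80
α = (k/(k−1))·(1 − ΣVar(i)/σ²_total) = (7/6)·(1 − 13.82/44.80) = 0.807

α = 0.807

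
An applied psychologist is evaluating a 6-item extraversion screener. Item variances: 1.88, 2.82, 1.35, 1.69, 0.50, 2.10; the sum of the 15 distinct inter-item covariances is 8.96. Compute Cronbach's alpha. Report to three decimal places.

ΣVar(i) = 1.88 + 2.82 + 1.35 + 1.69 + 0.50 + 2.10 = 10.34
Sum of distinct covariances = 8.96
Var(T) = ΣVar(i) + 2·Σcov = 10.34 + 2 × 8.96 = 28.26
α = (6/5)·(1 − 10.34/28.26) = 0.761

Cronbach's alpha = 0.761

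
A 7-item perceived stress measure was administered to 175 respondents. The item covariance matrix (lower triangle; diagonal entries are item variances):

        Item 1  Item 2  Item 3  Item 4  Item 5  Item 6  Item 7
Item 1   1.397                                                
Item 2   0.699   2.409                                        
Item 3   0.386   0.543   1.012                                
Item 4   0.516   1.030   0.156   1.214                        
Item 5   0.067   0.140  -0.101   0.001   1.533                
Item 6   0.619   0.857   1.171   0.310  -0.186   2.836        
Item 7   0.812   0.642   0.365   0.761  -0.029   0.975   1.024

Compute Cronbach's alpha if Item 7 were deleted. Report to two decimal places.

Remaining items: Item 1, Item 2, Item 3, Item 4, Item 5, Item 6 (k = 6).
sum of item variances = 1.397 + 2.409 + 1.012 + 1.214 + 1.533 + 2.836 = 10.401
Var(T) = 10.401 + 2 × 6.208 = 22.817
α (item deleted) = (6/5)·(1 − 10.401/22.817) = 0.65

α = 0.65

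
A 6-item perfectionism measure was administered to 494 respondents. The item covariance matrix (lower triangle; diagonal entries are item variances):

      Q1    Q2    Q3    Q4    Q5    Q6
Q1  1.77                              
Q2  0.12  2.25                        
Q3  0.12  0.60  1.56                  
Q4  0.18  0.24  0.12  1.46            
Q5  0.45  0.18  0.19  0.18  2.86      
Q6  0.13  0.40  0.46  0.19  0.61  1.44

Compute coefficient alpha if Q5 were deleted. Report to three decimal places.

coefficient alpha = 0.471

Remaining items: Q1, Q2, Q3, Q4, Q6 (k = 5).
Σσᵢ² = 1.77 + 2.25 + 1.56 + 1.46 + 1.44 = 8.48
σ²_total = 8.48 + 2 × 2.56 = 13.60
α (item deleted) = (5/4)·(1 − 8.48/13.60) = 0.471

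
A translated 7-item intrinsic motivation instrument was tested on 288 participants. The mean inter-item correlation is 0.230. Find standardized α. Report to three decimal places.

Standardized α = k·r̄ / (1 + (k−1)·r̄) = 7 × 0.230 / (1 + 6 × 0.230)
  = 1.6100 / 2.3800 = 0.676

α = 0.676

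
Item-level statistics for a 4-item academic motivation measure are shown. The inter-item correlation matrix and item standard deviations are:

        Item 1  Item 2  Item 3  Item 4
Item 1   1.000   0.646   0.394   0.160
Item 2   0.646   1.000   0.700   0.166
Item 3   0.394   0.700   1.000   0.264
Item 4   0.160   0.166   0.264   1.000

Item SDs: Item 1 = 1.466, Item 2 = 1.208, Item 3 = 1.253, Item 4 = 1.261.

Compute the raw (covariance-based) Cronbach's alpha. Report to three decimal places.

α = 0.713

Σσ²ᵢ = 1.466² + 1.208² + 1.253² + 1.261² = 6.7686
Covariances σ_ij = r_ij · s_i · s_j:
  σ(Item 1,Item 2) = 0.646 × 1.466 × 1.208 = 1.1440
  σ(Item 1,Item 3) = 0.394 × 1.466 × 1.253 = 0.7237
  σ(Item 1,Item 4) = 0.160 × 1.466 × 1.261 = 0.2958
  σ(Item 2,Item 3) = 0.700 × 1.208 × 1.253 = 1.0595
  σ(Item 2,Item 4) = 0.166 × 1.208 × 1.261 = 0.2529
  σ(Item 3,Item 4) = 0.264 × 1.253 × 1.261 = 0.4171
σ²_T = Σσ²ᵢ + 2·Σσ_ij = 6.7686 + 2 × 3.8930 = 14.5546
α = (4/3)·(1 − 6.7686/14.5546) = 0.713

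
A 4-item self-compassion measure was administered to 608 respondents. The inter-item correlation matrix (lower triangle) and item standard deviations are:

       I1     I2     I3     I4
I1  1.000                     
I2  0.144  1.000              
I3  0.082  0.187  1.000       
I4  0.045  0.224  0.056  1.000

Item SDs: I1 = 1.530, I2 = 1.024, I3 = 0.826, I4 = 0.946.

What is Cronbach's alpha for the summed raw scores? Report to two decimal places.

α = 0.33

Σσ²ᵢ = 1.530² + 1.024² + 0.826² + 0.946² = 4.9667
Covariances σ_ij = r_ij · s_i · s_j:
  σ(I1,I2) = 0.144 × 1.530 × 1.024 = 0.2256
  σ(I1,I3) = 0.082 × 1.530 × 0.826 = 0.1036
  σ(I1,I4) = 0.045 × 1.530 × 0.946 = 0.0651
  σ(I2,I3) = 0.187 × 1.024 × 0.826 = 0.1582
  σ(I2,I4) = 0.224 × 1.024 × 0.946 = 0.2170
  σ(I3,I4) = 0.056 × 0.826 × 0.946 = 0.0438
σ²_T = Σσ²ᵢ + 2·Σσ_ij = 4.9667 + 2 × 0.8133 = 6.5933
α = (4/3)·(1 − 4.9667/6.5933) = 0.33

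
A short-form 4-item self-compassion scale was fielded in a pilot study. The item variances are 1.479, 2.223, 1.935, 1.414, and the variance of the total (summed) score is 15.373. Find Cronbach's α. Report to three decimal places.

Σσᵢ² = 1.479 + 2.223 + 1.935 + 1.414 = 7.051
α = (k/(k−1))·(1 − Σσᵢ²/total variance) = (4/3)·(1 − 7.051/15.373) = 0.722

Cronbach's α = 0.722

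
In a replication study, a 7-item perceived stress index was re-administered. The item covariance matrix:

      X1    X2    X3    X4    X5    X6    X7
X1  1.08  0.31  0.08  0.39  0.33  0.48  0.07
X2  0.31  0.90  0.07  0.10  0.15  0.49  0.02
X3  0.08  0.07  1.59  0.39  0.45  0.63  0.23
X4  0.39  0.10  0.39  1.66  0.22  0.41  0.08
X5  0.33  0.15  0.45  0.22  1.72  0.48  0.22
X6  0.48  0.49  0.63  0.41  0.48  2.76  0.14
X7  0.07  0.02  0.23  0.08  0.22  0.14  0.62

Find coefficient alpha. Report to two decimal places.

Σσᵢ² = 1.08 + 0.90 + 1.59 + 1.66 + 1.72 + 2.76 + 0.62 = 10.33
Sum of the distinct covariances = 5.74
σ²_total = 10.33 + 2 × 5.74 = 21.81
α = (k/(k−1))·(1 − Σσᵢ²/σ²_total) = (7/6)·(1 − 10.33/21.81) = 0.61

coefficient alpha = 0.61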